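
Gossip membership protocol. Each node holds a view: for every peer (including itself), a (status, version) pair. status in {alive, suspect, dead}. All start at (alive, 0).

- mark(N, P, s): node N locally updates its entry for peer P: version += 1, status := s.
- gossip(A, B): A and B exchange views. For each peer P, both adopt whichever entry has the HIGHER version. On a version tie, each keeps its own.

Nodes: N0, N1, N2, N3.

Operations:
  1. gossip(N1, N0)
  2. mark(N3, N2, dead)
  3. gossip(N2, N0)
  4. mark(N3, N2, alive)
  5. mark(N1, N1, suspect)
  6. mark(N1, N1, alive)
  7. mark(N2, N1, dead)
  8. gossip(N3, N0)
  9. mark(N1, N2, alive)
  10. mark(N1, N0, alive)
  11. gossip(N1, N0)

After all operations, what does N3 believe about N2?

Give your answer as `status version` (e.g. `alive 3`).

Op 1: gossip N1<->N0 -> N1.N0=(alive,v0) N1.N1=(alive,v0) N1.N2=(alive,v0) N1.N3=(alive,v0) | N0.N0=(alive,v0) N0.N1=(alive,v0) N0.N2=(alive,v0) N0.N3=(alive,v0)
Op 2: N3 marks N2=dead -> (dead,v1)
Op 3: gossip N2<->N0 -> N2.N0=(alive,v0) N2.N1=(alive,v0) N2.N2=(alive,v0) N2.N3=(alive,v0) | N0.N0=(alive,v0) N0.N1=(alive,v0) N0.N2=(alive,v0) N0.N3=(alive,v0)
Op 4: N3 marks N2=alive -> (alive,v2)
Op 5: N1 marks N1=suspect -> (suspect,v1)
Op 6: N1 marks N1=alive -> (alive,v2)
Op 7: N2 marks N1=dead -> (dead,v1)
Op 8: gossip N3<->N0 -> N3.N0=(alive,v0) N3.N1=(alive,v0) N3.N2=(alive,v2) N3.N3=(alive,v0) | N0.N0=(alive,v0) N0.N1=(alive,v0) N0.N2=(alive,v2) N0.N3=(alive,v0)
Op 9: N1 marks N2=alive -> (alive,v1)
Op 10: N1 marks N0=alive -> (alive,v1)
Op 11: gossip N1<->N0 -> N1.N0=(alive,v1) N1.N1=(alive,v2) N1.N2=(alive,v2) N1.N3=(alive,v0) | N0.N0=(alive,v1) N0.N1=(alive,v2) N0.N2=(alive,v2) N0.N3=(alive,v0)

Answer: alive 2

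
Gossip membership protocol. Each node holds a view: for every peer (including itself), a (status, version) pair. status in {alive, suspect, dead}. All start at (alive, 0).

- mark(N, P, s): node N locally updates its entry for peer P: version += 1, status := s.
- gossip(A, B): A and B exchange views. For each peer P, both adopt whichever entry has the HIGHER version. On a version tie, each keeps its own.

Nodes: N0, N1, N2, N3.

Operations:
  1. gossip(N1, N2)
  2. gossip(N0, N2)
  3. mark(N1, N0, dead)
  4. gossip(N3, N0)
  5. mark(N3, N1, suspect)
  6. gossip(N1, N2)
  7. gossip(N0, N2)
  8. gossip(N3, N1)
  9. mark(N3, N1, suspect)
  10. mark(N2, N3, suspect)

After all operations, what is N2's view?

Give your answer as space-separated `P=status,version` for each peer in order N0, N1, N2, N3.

Op 1: gossip N1<->N2 -> N1.N0=(alive,v0) N1.N1=(alive,v0) N1.N2=(alive,v0) N1.N3=(alive,v0) | N2.N0=(alive,v0) N2.N1=(alive,v0) N2.N2=(alive,v0) N2.N3=(alive,v0)
Op 2: gossip N0<->N2 -> N0.N0=(alive,v0) N0.N1=(alive,v0) N0.N2=(alive,v0) N0.N3=(alive,v0) | N2.N0=(alive,v0) N2.N1=(alive,v0) N2.N2=(alive,v0) N2.N3=(alive,v0)
Op 3: N1 marks N0=dead -> (dead,v1)
Op 4: gossip N3<->N0 -> N3.N0=(alive,v0) N3.N1=(alive,v0) N3.N2=(alive,v0) N3.N3=(alive,v0) | N0.N0=(alive,v0) N0.N1=(alive,v0) N0.N2=(alive,v0) N0.N3=(alive,v0)
Op 5: N3 marks N1=suspect -> (suspect,v1)
Op 6: gossip N1<->N2 -> N1.N0=(dead,v1) N1.N1=(alive,v0) N1.N2=(alive,v0) N1.N3=(alive,v0) | N2.N0=(dead,v1) N2.N1=(alive,v0) N2.N2=(alive,v0) N2.N3=(alive,v0)
Op 7: gossip N0<->N2 -> N0.N0=(dead,v1) N0.N1=(alive,v0) N0.N2=(alive,v0) N0.N3=(alive,v0) | N2.N0=(dead,v1) N2.N1=(alive,v0) N2.N2=(alive,v0) N2.N3=(alive,v0)
Op 8: gossip N3<->N1 -> N3.N0=(dead,v1) N3.N1=(suspect,v1) N3.N2=(alive,v0) N3.N3=(alive,v0) | N1.N0=(dead,v1) N1.N1=(suspect,v1) N1.N2=(alive,v0) N1.N3=(alive,v0)
Op 9: N3 marks N1=suspect -> (suspect,v2)
Op 10: N2 marks N3=suspect -> (suspect,v1)

Answer: N0=dead,1 N1=alive,0 N2=alive,0 N3=suspect,1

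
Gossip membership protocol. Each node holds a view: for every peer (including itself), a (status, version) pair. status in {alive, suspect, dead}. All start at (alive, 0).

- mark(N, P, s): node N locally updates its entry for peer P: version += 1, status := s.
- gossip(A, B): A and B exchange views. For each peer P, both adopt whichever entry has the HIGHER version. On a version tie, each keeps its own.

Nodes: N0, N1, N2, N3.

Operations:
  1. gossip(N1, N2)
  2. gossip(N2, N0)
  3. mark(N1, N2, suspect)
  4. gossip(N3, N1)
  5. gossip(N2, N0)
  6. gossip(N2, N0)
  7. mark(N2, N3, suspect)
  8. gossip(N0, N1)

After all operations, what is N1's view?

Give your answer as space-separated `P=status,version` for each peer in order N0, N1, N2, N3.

Op 1: gossip N1<->N2 -> N1.N0=(alive,v0) N1.N1=(alive,v0) N1.N2=(alive,v0) N1.N3=(alive,v0) | N2.N0=(alive,v0) N2.N1=(alive,v0) N2.N2=(alive,v0) N2.N3=(alive,v0)
Op 2: gossip N2<->N0 -> N2.N0=(alive,v0) N2.N1=(alive,v0) N2.N2=(alive,v0) N2.N3=(alive,v0) | N0.N0=(alive,v0) N0.N1=(alive,v0) N0.N2=(alive,v0) N0.N3=(alive,v0)
Op 3: N1 marks N2=suspect -> (suspect,v1)
Op 4: gossip N3<->N1 -> N3.N0=(alive,v0) N3.N1=(alive,v0) N3.N2=(suspect,v1) N3.N3=(alive,v0) | N1.N0=(alive,v0) N1.N1=(alive,v0) N1.N2=(suspect,v1) N1.N3=(alive,v0)
Op 5: gossip N2<->N0 -> N2.N0=(alive,v0) N2.N1=(alive,v0) N2.N2=(alive,v0) N2.N3=(alive,v0) | N0.N0=(alive,v0) N0.N1=(alive,v0) N0.N2=(alive,v0) N0.N3=(alive,v0)
Op 6: gossip N2<->N0 -> N2.N0=(alive,v0) N2.N1=(alive,v0) N2.N2=(alive,v0) N2.N3=(alive,v0) | N0.N0=(alive,v0) N0.N1=(alive,v0) N0.N2=(alive,v0) N0.N3=(alive,v0)
Op 7: N2 marks N3=suspect -> (suspect,v1)
Op 8: gossip N0<->N1 -> N0.N0=(alive,v0) N0.N1=(alive,v0) N0.N2=(suspect,v1) N0.N3=(alive,v0) | N1.N0=(alive,v0) N1.N1=(alive,v0) N1.N2=(suspect,v1) N1.N3=(alive,v0)

Answer: N0=alive,0 N1=alive,0 N2=suspect,1 N3=alive,0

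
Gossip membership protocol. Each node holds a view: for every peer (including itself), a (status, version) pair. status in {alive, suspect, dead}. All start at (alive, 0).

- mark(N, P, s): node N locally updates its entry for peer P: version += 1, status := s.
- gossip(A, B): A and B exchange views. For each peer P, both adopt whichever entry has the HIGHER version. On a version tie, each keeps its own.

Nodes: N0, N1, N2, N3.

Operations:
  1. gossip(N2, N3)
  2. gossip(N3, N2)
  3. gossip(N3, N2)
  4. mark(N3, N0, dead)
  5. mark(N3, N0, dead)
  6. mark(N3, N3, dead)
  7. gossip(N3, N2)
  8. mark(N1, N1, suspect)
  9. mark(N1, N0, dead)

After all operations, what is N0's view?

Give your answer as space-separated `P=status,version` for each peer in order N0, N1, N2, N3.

Answer: N0=alive,0 N1=alive,0 N2=alive,0 N3=alive,0

Derivation:
Op 1: gossip N2<->N3 -> N2.N0=(alive,v0) N2.N1=(alive,v0) N2.N2=(alive,v0) N2.N3=(alive,v0) | N3.N0=(alive,v0) N3.N1=(alive,v0) N3.N2=(alive,v0) N3.N3=(alive,v0)
Op 2: gossip N3<->N2 -> N3.N0=(alive,v0) N3.N1=(alive,v0) N3.N2=(alive,v0) N3.N3=(alive,v0) | N2.N0=(alive,v0) N2.N1=(alive,v0) N2.N2=(alive,v0) N2.N3=(alive,v0)
Op 3: gossip N3<->N2 -> N3.N0=(alive,v0) N3.N1=(alive,v0) N3.N2=(alive,v0) N3.N3=(alive,v0) | N2.N0=(alive,v0) N2.N1=(alive,v0) N2.N2=(alive,v0) N2.N3=(alive,v0)
Op 4: N3 marks N0=dead -> (dead,v1)
Op 5: N3 marks N0=dead -> (dead,v2)
Op 6: N3 marks N3=dead -> (dead,v1)
Op 7: gossip N3<->N2 -> N3.N0=(dead,v2) N3.N1=(alive,v0) N3.N2=(alive,v0) N3.N3=(dead,v1) | N2.N0=(dead,v2) N2.N1=(alive,v0) N2.N2=(alive,v0) N2.N3=(dead,v1)
Op 8: N1 marks N1=suspect -> (suspect,v1)
Op 9: N1 marks N0=dead -> (dead,v1)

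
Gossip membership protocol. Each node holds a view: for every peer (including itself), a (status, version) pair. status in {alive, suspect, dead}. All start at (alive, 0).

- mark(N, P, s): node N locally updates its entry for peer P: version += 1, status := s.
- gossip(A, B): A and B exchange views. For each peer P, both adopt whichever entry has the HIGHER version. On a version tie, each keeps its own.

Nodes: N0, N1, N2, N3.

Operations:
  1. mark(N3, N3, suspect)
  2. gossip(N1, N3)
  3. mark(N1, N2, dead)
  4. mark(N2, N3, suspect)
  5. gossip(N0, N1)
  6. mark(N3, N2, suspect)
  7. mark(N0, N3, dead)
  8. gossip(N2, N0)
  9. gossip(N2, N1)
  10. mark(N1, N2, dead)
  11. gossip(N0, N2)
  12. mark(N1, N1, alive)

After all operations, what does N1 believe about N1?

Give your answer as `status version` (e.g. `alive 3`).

Answer: alive 1

Derivation:
Op 1: N3 marks N3=suspect -> (suspect,v1)
Op 2: gossip N1<->N3 -> N1.N0=(alive,v0) N1.N1=(alive,v0) N1.N2=(alive,v0) N1.N3=(suspect,v1) | N3.N0=(alive,v0) N3.N1=(alive,v0) N3.N2=(alive,v0) N3.N3=(suspect,v1)
Op 3: N1 marks N2=dead -> (dead,v1)
Op 4: N2 marks N3=suspect -> (suspect,v1)
Op 5: gossip N0<->N1 -> N0.N0=(alive,v0) N0.N1=(alive,v0) N0.N2=(dead,v1) N0.N3=(suspect,v1) | N1.N0=(alive,v0) N1.N1=(alive,v0) N1.N2=(dead,v1) N1.N3=(suspect,v1)
Op 6: N3 marks N2=suspect -> (suspect,v1)
Op 7: N0 marks N3=dead -> (dead,v2)
Op 8: gossip N2<->N0 -> N2.N0=(alive,v0) N2.N1=(alive,v0) N2.N2=(dead,v1) N2.N3=(dead,v2) | N0.N0=(alive,v0) N0.N1=(alive,v0) N0.N2=(dead,v1) N0.N3=(dead,v2)
Op 9: gossip N2<->N1 -> N2.N0=(alive,v0) N2.N1=(alive,v0) N2.N2=(dead,v1) N2.N3=(dead,v2) | N1.N0=(alive,v0) N1.N1=(alive,v0) N1.N2=(dead,v1) N1.N3=(dead,v2)
Op 10: N1 marks N2=dead -> (dead,v2)
Op 11: gossip N0<->N2 -> N0.N0=(alive,v0) N0.N1=(alive,v0) N0.N2=(dead,v1) N0.N3=(dead,v2) | N2.N0=(alive,v0) N2.N1=(alive,v0) N2.N2=(dead,v1) N2.N3=(dead,v2)
Op 12: N1 marks N1=alive -> (alive,v1)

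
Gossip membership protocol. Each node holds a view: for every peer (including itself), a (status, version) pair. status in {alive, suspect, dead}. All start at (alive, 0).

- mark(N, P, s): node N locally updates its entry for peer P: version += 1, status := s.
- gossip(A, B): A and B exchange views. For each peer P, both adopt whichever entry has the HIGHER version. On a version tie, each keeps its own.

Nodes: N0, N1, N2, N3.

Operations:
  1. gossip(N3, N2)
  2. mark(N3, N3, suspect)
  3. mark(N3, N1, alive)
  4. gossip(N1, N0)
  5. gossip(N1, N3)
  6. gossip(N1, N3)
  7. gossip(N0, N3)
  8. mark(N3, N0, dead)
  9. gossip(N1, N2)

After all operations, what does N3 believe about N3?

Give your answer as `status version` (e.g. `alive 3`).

Answer: suspect 1

Derivation:
Op 1: gossip N3<->N2 -> N3.N0=(alive,v0) N3.N1=(alive,v0) N3.N2=(alive,v0) N3.N3=(alive,v0) | N2.N0=(alive,v0) N2.N1=(alive,v0) N2.N2=(alive,v0) N2.N3=(alive,v0)
Op 2: N3 marks N3=suspect -> (suspect,v1)
Op 3: N3 marks N1=alive -> (alive,v1)
Op 4: gossip N1<->N0 -> N1.N0=(alive,v0) N1.N1=(alive,v0) N1.N2=(alive,v0) N1.N3=(alive,v0) | N0.N0=(alive,v0) N0.N1=(alive,v0) N0.N2=(alive,v0) N0.N3=(alive,v0)
Op 5: gossip N1<->N3 -> N1.N0=(alive,v0) N1.N1=(alive,v1) N1.N2=(alive,v0) N1.N3=(suspect,v1) | N3.N0=(alive,v0) N3.N1=(alive,v1) N3.N2=(alive,v0) N3.N3=(suspect,v1)
Op 6: gossip N1<->N3 -> N1.N0=(alive,v0) N1.N1=(alive,v1) N1.N2=(alive,v0) N1.N3=(suspect,v1) | N3.N0=(alive,v0) N3.N1=(alive,v1) N3.N2=(alive,v0) N3.N3=(suspect,v1)
Op 7: gossip N0<->N3 -> N0.N0=(alive,v0) N0.N1=(alive,v1) N0.N2=(alive,v0) N0.N3=(suspect,v1) | N3.N0=(alive,v0) N3.N1=(alive,v1) N3.N2=(alive,v0) N3.N3=(suspect,v1)
Op 8: N3 marks N0=dead -> (dead,v1)
Op 9: gossip N1<->N2 -> N1.N0=(alive,v0) N1.N1=(alive,v1) N1.N2=(alive,v0) N1.N3=(suspect,v1) | N2.N0=(alive,v0) N2.N1=(alive,v1) N2.N2=(alive,v0) N2.N3=(suspect,v1)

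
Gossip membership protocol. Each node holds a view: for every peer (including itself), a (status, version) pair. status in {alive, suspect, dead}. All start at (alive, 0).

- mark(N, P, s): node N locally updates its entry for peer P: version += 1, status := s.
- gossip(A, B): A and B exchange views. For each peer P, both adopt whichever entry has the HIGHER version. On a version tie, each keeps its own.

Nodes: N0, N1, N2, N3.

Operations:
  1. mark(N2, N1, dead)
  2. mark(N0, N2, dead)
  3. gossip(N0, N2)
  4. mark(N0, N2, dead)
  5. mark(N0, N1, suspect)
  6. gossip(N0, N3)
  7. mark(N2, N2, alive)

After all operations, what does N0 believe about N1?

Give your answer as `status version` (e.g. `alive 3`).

Op 1: N2 marks N1=dead -> (dead,v1)
Op 2: N0 marks N2=dead -> (dead,v1)
Op 3: gossip N0<->N2 -> N0.N0=(alive,v0) N0.N1=(dead,v1) N0.N2=(dead,v1) N0.N3=(alive,v0) | N2.N0=(alive,v0) N2.N1=(dead,v1) N2.N2=(dead,v1) N2.N3=(alive,v0)
Op 4: N0 marks N2=dead -> (dead,v2)
Op 5: N0 marks N1=suspect -> (suspect,v2)
Op 6: gossip N0<->N3 -> N0.N0=(alive,v0) N0.N1=(suspect,v2) N0.N2=(dead,v2) N0.N3=(alive,v0) | N3.N0=(alive,v0) N3.N1=(suspect,v2) N3.N2=(dead,v2) N3.N3=(alive,v0)
Op 7: N2 marks N2=alive -> (alive,v2)

Answer: suspect 2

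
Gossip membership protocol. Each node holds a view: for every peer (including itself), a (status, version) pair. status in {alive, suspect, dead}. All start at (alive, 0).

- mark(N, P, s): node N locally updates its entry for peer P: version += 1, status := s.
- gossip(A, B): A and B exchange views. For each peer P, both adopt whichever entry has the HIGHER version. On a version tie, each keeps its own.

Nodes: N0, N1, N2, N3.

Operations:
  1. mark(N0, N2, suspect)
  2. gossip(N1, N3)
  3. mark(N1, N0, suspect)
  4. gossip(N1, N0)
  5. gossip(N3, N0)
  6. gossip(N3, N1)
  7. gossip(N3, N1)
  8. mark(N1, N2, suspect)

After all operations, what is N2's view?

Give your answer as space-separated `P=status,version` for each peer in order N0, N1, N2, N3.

Answer: N0=alive,0 N1=alive,0 N2=alive,0 N3=alive,0

Derivation:
Op 1: N0 marks N2=suspect -> (suspect,v1)
Op 2: gossip N1<->N3 -> N1.N0=(alive,v0) N1.N1=(alive,v0) N1.N2=(alive,v0) N1.N3=(alive,v0) | N3.N0=(alive,v0) N3.N1=(alive,v0) N3.N2=(alive,v0) N3.N3=(alive,v0)
Op 3: N1 marks N0=suspect -> (suspect,v1)
Op 4: gossip N1<->N0 -> N1.N0=(suspect,v1) N1.N1=(alive,v0) N1.N2=(suspect,v1) N1.N3=(alive,v0) | N0.N0=(suspect,v1) N0.N1=(alive,v0) N0.N2=(suspect,v1) N0.N3=(alive,v0)
Op 5: gossip N3<->N0 -> N3.N0=(suspect,v1) N3.N1=(alive,v0) N3.N2=(suspect,v1) N3.N3=(alive,v0) | N0.N0=(suspect,v1) N0.N1=(alive,v0) N0.N2=(suspect,v1) N0.N3=(alive,v0)
Op 6: gossip N3<->N1 -> N3.N0=(suspect,v1) N3.N1=(alive,v0) N3.N2=(suspect,v1) N3.N3=(alive,v0) | N1.N0=(suspect,v1) N1.N1=(alive,v0) N1.N2=(suspect,v1) N1.N3=(alive,v0)
Op 7: gossip N3<->N1 -> N3.N0=(suspect,v1) N3.N1=(alive,v0) N3.N2=(suspect,v1) N3.N3=(alive,v0) | N1.N0=(suspect,v1) N1.N1=(alive,v0) N1.N2=(suspect,v1) N1.N3=(alive,v0)
Op 8: N1 marks N2=suspect -> (suspect,v2)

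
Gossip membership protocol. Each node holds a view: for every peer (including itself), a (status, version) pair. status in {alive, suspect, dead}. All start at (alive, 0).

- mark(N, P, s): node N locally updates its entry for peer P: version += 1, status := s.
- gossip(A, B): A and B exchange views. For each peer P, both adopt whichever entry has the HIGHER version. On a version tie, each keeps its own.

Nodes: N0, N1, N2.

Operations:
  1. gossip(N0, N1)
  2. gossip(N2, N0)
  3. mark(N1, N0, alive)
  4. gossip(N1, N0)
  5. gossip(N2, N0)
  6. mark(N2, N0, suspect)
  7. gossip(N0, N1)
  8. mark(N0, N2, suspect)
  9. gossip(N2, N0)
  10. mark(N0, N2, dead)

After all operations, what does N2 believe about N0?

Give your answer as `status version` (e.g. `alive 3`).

Op 1: gossip N0<->N1 -> N0.N0=(alive,v0) N0.N1=(alive,v0) N0.N2=(alive,v0) | N1.N0=(alive,v0) N1.N1=(alive,v0) N1.N2=(alive,v0)
Op 2: gossip N2<->N0 -> N2.N0=(alive,v0) N2.N1=(alive,v0) N2.N2=(alive,v0) | N0.N0=(alive,v0) N0.N1=(alive,v0) N0.N2=(alive,v0)
Op 3: N1 marks N0=alive -> (alive,v1)
Op 4: gossip N1<->N0 -> N1.N0=(alive,v1) N1.N1=(alive,v0) N1.N2=(alive,v0) | N0.N0=(alive,v1) N0.N1=(alive,v0) N0.N2=(alive,v0)
Op 5: gossip N2<->N0 -> N2.N0=(alive,v1) N2.N1=(alive,v0) N2.N2=(alive,v0) | N0.N0=(alive,v1) N0.N1=(alive,v0) N0.N2=(alive,v0)
Op 6: N2 marks N0=suspect -> (suspect,v2)
Op 7: gossip N0<->N1 -> N0.N0=(alive,v1) N0.N1=(alive,v0) N0.N2=(alive,v0) | N1.N0=(alive,v1) N1.N1=(alive,v0) N1.N2=(alive,v0)
Op 8: N0 marks N2=suspect -> (suspect,v1)
Op 9: gossip N2<->N0 -> N2.N0=(suspect,v2) N2.N1=(alive,v0) N2.N2=(suspect,v1) | N0.N0=(suspect,v2) N0.N1=(alive,v0) N0.N2=(suspect,v1)
Op 10: N0 marks N2=dead -> (dead,v2)

Answer: suspect 2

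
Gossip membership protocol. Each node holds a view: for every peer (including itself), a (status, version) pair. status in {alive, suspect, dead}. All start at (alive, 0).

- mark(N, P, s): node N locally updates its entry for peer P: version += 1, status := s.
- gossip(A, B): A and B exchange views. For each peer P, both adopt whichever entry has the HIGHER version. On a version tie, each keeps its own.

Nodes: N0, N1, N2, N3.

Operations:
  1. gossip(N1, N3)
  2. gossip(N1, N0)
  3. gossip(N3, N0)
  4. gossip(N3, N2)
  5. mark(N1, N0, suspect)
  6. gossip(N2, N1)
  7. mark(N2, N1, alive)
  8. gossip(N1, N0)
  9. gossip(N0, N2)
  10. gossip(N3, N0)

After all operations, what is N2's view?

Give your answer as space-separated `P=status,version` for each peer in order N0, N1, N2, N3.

Answer: N0=suspect,1 N1=alive,1 N2=alive,0 N3=alive,0

Derivation:
Op 1: gossip N1<->N3 -> N1.N0=(alive,v0) N1.N1=(alive,v0) N1.N2=(alive,v0) N1.N3=(alive,v0) | N3.N0=(alive,v0) N3.N1=(alive,v0) N3.N2=(alive,v0) N3.N3=(alive,v0)
Op 2: gossip N1<->N0 -> N1.N0=(alive,v0) N1.N1=(alive,v0) N1.N2=(alive,v0) N1.N3=(alive,v0) | N0.N0=(alive,v0) N0.N1=(alive,v0) N0.N2=(alive,v0) N0.N3=(alive,v0)
Op 3: gossip N3<->N0 -> N3.N0=(alive,v0) N3.N1=(alive,v0) N3.N2=(alive,v0) N3.N3=(alive,v0) | N0.N0=(alive,v0) N0.N1=(alive,v0) N0.N2=(alive,v0) N0.N3=(alive,v0)
Op 4: gossip N3<->N2 -> N3.N0=(alive,v0) N3.N1=(alive,v0) N3.N2=(alive,v0) N3.N3=(alive,v0) | N2.N0=(alive,v0) N2.N1=(alive,v0) N2.N2=(alive,v0) N2.N3=(alive,v0)
Op 5: N1 marks N0=suspect -> (suspect,v1)
Op 6: gossip N2<->N1 -> N2.N0=(suspect,v1) N2.N1=(alive,v0) N2.N2=(alive,v0) N2.N3=(alive,v0) | N1.N0=(suspect,v1) N1.N1=(alive,v0) N1.N2=(alive,v0) N1.N3=(alive,v0)
Op 7: N2 marks N1=alive -> (alive,v1)
Op 8: gossip N1<->N0 -> N1.N0=(suspect,v1) N1.N1=(alive,v0) N1.N2=(alive,v0) N1.N3=(alive,v0) | N0.N0=(suspect,v1) N0.N1=(alive,v0) N0.N2=(alive,v0) N0.N3=(alive,v0)
Op 9: gossip N0<->N2 -> N0.N0=(suspect,v1) N0.N1=(alive,v1) N0.N2=(alive,v0) N0.N3=(alive,v0) | N2.N0=(suspect,v1) N2.N1=(alive,v1) N2.N2=(alive,v0) N2.N3=(alive,v0)
Op 10: gossip N3<->N0 -> N3.N0=(suspect,v1) N3.N1=(alive,v1) N3.N2=(alive,v0) N3.N3=(alive,v0) | N0.N0=(suspect,v1) N0.N1=(alive,v1) N0.N2=(alive,v0) N0.N3=(alive,v0)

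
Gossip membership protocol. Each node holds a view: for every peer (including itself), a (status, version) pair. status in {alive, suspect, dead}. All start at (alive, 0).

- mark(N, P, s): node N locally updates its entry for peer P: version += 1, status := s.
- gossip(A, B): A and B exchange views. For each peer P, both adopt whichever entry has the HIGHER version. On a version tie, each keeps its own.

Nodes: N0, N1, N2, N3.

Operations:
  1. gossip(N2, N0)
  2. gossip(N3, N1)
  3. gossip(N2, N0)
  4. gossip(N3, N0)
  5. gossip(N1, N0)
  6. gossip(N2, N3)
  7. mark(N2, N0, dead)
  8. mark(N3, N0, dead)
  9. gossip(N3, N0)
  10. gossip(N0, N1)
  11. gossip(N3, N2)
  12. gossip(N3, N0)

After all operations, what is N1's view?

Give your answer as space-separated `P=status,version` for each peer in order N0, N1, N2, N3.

Op 1: gossip N2<->N0 -> N2.N0=(alive,v0) N2.N1=(alive,v0) N2.N2=(alive,v0) N2.N3=(alive,v0) | N0.N0=(alive,v0) N0.N1=(alive,v0) N0.N2=(alive,v0) N0.N3=(alive,v0)
Op 2: gossip N3<->N1 -> N3.N0=(alive,v0) N3.N1=(alive,v0) N3.N2=(alive,v0) N3.N3=(alive,v0) | N1.N0=(alive,v0) N1.N1=(alive,v0) N1.N2=(alive,v0) N1.N3=(alive,v0)
Op 3: gossip N2<->N0 -> N2.N0=(alive,v0) N2.N1=(alive,v0) N2.N2=(alive,v0) N2.N3=(alive,v0) | N0.N0=(alive,v0) N0.N1=(alive,v0) N0.N2=(alive,v0) N0.N3=(alive,v0)
Op 4: gossip N3<->N0 -> N3.N0=(alive,v0) N3.N1=(alive,v0) N3.N2=(alive,v0) N3.N3=(alive,v0) | N0.N0=(alive,v0) N0.N1=(alive,v0) N0.N2=(alive,v0) N0.N3=(alive,v0)
Op 5: gossip N1<->N0 -> N1.N0=(alive,v0) N1.N1=(alive,v0) N1.N2=(alive,v0) N1.N3=(alive,v0) | N0.N0=(alive,v0) N0.N1=(alive,v0) N0.N2=(alive,v0) N0.N3=(alive,v0)
Op 6: gossip N2<->N3 -> N2.N0=(alive,v0) N2.N1=(alive,v0) N2.N2=(alive,v0) N2.N3=(alive,v0) | N3.N0=(alive,v0) N3.N1=(alive,v0) N3.N2=(alive,v0) N3.N3=(alive,v0)
Op 7: N2 marks N0=dead -> (dead,v1)
Op 8: N3 marks N0=dead -> (dead,v1)
Op 9: gossip N3<->N0 -> N3.N0=(dead,v1) N3.N1=(alive,v0) N3.N2=(alive,v0) N3.N3=(alive,v0) | N0.N0=(dead,v1) N0.N1=(alive,v0) N0.N2=(alive,v0) N0.N3=(alive,v0)
Op 10: gossip N0<->N1 -> N0.N0=(dead,v1) N0.N1=(alive,v0) N0.N2=(alive,v0) N0.N3=(alive,v0) | N1.N0=(dead,v1) N1.N1=(alive,v0) N1.N2=(alive,v0) N1.N3=(alive,v0)
Op 11: gossip N3<->N2 -> N3.N0=(dead,v1) N3.N1=(alive,v0) N3.N2=(alive,v0) N3.N3=(alive,v0) | N2.N0=(dead,v1) N2.N1=(alive,v0) N2.N2=(alive,v0) N2.N3=(alive,v0)
Op 12: gossip N3<->N0 -> N3.N0=(dead,v1) N3.N1=(alive,v0) N3.N2=(alive,v0) N3.N3=(alive,v0) | N0.N0=(dead,v1) N0.N1=(alive,v0) N0.N2=(alive,v0) N0.N3=(alive,v0)

Answer: N0=dead,1 N1=alive,0 N2=alive,0 N3=alive,0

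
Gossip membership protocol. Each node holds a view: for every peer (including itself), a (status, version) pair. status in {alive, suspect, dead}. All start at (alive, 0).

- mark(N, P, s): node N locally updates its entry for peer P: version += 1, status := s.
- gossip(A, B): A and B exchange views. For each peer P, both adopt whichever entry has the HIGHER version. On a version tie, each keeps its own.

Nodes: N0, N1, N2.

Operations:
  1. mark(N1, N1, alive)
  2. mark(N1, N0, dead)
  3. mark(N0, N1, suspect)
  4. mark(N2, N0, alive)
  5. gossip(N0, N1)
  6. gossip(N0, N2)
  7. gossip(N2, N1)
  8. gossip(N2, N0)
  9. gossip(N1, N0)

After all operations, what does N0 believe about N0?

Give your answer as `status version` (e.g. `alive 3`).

Op 1: N1 marks N1=alive -> (alive,v1)
Op 2: N1 marks N0=dead -> (dead,v1)
Op 3: N0 marks N1=suspect -> (suspect,v1)
Op 4: N2 marks N0=alive -> (alive,v1)
Op 5: gossip N0<->N1 -> N0.N0=(dead,v1) N0.N1=(suspect,v1) N0.N2=(alive,v0) | N1.N0=(dead,v1) N1.N1=(alive,v1) N1.N2=(alive,v0)
Op 6: gossip N0<->N2 -> N0.N0=(dead,v1) N0.N1=(suspect,v1) N0.N2=(alive,v0) | N2.N0=(alive,v1) N2.N1=(suspect,v1) N2.N2=(alive,v0)
Op 7: gossip N2<->N1 -> N2.N0=(alive,v1) N2.N1=(suspect,v1) N2.N2=(alive,v0) | N1.N0=(dead,v1) N1.N1=(alive,v1) N1.N2=(alive,v0)
Op 8: gossip N2<->N0 -> N2.N0=(alive,v1) N2.N1=(suspect,v1) N2.N2=(alive,v0) | N0.N0=(dead,v1) N0.N1=(suspect,v1) N0.N2=(alive,v0)
Op 9: gossip N1<->N0 -> N1.N0=(dead,v1) N1.N1=(alive,v1) N1.N2=(alive,v0) | N0.N0=(dead,v1) N0.N1=(suspect,v1) N0.N2=(alive,v0)

Answer: dead 1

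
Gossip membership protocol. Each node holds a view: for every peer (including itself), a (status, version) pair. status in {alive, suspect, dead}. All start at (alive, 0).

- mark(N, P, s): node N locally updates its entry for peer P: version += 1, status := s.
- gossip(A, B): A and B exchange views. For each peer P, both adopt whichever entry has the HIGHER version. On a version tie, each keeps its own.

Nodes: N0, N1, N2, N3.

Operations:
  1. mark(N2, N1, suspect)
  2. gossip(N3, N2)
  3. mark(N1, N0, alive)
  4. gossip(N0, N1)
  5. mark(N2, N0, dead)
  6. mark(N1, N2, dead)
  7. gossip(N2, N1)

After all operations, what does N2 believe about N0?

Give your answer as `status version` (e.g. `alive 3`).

Answer: dead 1

Derivation:
Op 1: N2 marks N1=suspect -> (suspect,v1)
Op 2: gossip N3<->N2 -> N3.N0=(alive,v0) N3.N1=(suspect,v1) N3.N2=(alive,v0) N3.N3=(alive,v0) | N2.N0=(alive,v0) N2.N1=(suspect,v1) N2.N2=(alive,v0) N2.N3=(alive,v0)
Op 3: N1 marks N0=alive -> (alive,v1)
Op 4: gossip N0<->N1 -> N0.N0=(alive,v1) N0.N1=(alive,v0) N0.N2=(alive,v0) N0.N3=(alive,v0) | N1.N0=(alive,v1) N1.N1=(alive,v0) N1.N2=(alive,v0) N1.N3=(alive,v0)
Op 5: N2 marks N0=dead -> (dead,v1)
Op 6: N1 marks N2=dead -> (dead,v1)
Op 7: gossip N2<->N1 -> N2.N0=(dead,v1) N2.N1=(suspect,v1) N2.N2=(dead,v1) N2.N3=(alive,v0) | N1.N0=(alive,v1) N1.N1=(suspect,v1) N1.N2=(dead,v1) N1.N3=(alive,v0)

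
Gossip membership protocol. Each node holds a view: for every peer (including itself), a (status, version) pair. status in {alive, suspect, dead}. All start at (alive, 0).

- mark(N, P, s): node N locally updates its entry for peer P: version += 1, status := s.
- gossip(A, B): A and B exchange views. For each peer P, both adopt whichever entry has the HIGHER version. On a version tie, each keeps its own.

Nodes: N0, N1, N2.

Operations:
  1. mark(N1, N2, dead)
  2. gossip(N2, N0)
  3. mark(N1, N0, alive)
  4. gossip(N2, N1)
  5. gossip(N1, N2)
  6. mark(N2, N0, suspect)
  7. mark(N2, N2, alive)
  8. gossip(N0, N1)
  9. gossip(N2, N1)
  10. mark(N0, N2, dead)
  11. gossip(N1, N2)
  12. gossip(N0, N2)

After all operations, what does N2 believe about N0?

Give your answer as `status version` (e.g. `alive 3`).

Op 1: N1 marks N2=dead -> (dead,v1)
Op 2: gossip N2<->N0 -> N2.N0=(alive,v0) N2.N1=(alive,v0) N2.N2=(alive,v0) | N0.N0=(alive,v0) N0.N1=(alive,v0) N0.N2=(alive,v0)
Op 3: N1 marks N0=alive -> (alive,v1)
Op 4: gossip N2<->N1 -> N2.N0=(alive,v1) N2.N1=(alive,v0) N2.N2=(dead,v1) | N1.N0=(alive,v1) N1.N1=(alive,v0) N1.N2=(dead,v1)
Op 5: gossip N1<->N2 -> N1.N0=(alive,v1) N1.N1=(alive,v0) N1.N2=(dead,v1) | N2.N0=(alive,v1) N2.N1=(alive,v0) N2.N2=(dead,v1)
Op 6: N2 marks N0=suspect -> (suspect,v2)
Op 7: N2 marks N2=alive -> (alive,v2)
Op 8: gossip N0<->N1 -> N0.N0=(alive,v1) N0.N1=(alive,v0) N0.N2=(dead,v1) | N1.N0=(alive,v1) N1.N1=(alive,v0) N1.N2=(dead,v1)
Op 9: gossip N2<->N1 -> N2.N0=(suspect,v2) N2.N1=(alive,v0) N2.N2=(alive,v2) | N1.N0=(suspect,v2) N1.N1=(alive,v0) N1.N2=(alive,v2)
Op 10: N0 marks N2=dead -> (dead,v2)
Op 11: gossip N1<->N2 -> N1.N0=(suspect,v2) N1.N1=(alive,v0) N1.N2=(alive,v2) | N2.N0=(suspect,v2) N2.N1=(alive,v0) N2.N2=(alive,v2)
Op 12: gossip N0<->N2 -> N0.N0=(suspect,v2) N0.N1=(alive,v0) N0.N2=(dead,v2) | N2.N0=(suspect,v2) N2.N1=(alive,v0) N2.N2=(alive,v2)

Answer: suspect 2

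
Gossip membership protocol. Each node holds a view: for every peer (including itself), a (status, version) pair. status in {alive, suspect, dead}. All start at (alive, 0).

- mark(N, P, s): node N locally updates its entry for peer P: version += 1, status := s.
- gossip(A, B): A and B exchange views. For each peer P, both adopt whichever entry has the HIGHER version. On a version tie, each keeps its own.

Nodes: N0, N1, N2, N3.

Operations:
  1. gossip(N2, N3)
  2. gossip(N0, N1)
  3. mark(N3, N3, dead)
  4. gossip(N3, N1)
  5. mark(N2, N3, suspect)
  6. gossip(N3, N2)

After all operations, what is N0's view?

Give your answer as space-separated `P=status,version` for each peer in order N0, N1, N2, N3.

Op 1: gossip N2<->N3 -> N2.N0=(alive,v0) N2.N1=(alive,v0) N2.N2=(alive,v0) N2.N3=(alive,v0) | N3.N0=(alive,v0) N3.N1=(alive,v0) N3.N2=(alive,v0) N3.N3=(alive,v0)
Op 2: gossip N0<->N1 -> N0.N0=(alive,v0) N0.N1=(alive,v0) N0.N2=(alive,v0) N0.N3=(alive,v0) | N1.N0=(alive,v0) N1.N1=(alive,v0) N1.N2=(alive,v0) N1.N3=(alive,v0)
Op 3: N3 marks N3=dead -> (dead,v1)
Op 4: gossip N3<->N1 -> N3.N0=(alive,v0) N3.N1=(alive,v0) N3.N2=(alive,v0) N3.N3=(dead,v1) | N1.N0=(alive,v0) N1.N1=(alive,v0) N1.N2=(alive,v0) N1.N3=(dead,v1)
Op 5: N2 marks N3=suspect -> (suspect,v1)
Op 6: gossip N3<->N2 -> N3.N0=(alive,v0) N3.N1=(alive,v0) N3.N2=(alive,v0) N3.N3=(dead,v1) | N2.N0=(alive,v0) N2.N1=(alive,v0) N2.N2=(alive,v0) N2.N3=(suspect,v1)

Answer: N0=alive,0 N1=alive,0 N2=alive,0 N3=alive,0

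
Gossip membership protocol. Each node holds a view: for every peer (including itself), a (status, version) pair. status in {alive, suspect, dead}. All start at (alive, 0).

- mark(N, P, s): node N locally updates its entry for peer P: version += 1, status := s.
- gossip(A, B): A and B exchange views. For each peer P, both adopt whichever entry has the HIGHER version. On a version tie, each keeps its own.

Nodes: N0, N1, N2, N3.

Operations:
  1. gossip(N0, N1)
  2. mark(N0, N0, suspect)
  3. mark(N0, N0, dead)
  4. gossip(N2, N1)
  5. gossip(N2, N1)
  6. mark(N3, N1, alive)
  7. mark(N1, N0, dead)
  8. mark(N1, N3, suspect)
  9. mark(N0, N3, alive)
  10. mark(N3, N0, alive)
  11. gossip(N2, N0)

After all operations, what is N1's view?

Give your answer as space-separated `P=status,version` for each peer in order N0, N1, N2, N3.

Op 1: gossip N0<->N1 -> N0.N0=(alive,v0) N0.N1=(alive,v0) N0.N2=(alive,v0) N0.N3=(alive,v0) | N1.N0=(alive,v0) N1.N1=(alive,v0) N1.N2=(alive,v0) N1.N3=(alive,v0)
Op 2: N0 marks N0=suspect -> (suspect,v1)
Op 3: N0 marks N0=dead -> (dead,v2)
Op 4: gossip N2<->N1 -> N2.N0=(alive,v0) N2.N1=(alive,v0) N2.N2=(alive,v0) N2.N3=(alive,v0) | N1.N0=(alive,v0) N1.N1=(alive,v0) N1.N2=(alive,v0) N1.N3=(alive,v0)
Op 5: gossip N2<->N1 -> N2.N0=(alive,v0) N2.N1=(alive,v0) N2.N2=(alive,v0) N2.N3=(alive,v0) | N1.N0=(alive,v0) N1.N1=(alive,v0) N1.N2=(alive,v0) N1.N3=(alive,v0)
Op 6: N3 marks N1=alive -> (alive,v1)
Op 7: N1 marks N0=dead -> (dead,v1)
Op 8: N1 marks N3=suspect -> (suspect,v1)
Op 9: N0 marks N3=alive -> (alive,v1)
Op 10: N3 marks N0=alive -> (alive,v1)
Op 11: gossip N2<->N0 -> N2.N0=(dead,v2) N2.N1=(alive,v0) N2.N2=(alive,v0) N2.N3=(alive,v1) | N0.N0=(dead,v2) N0.N1=(alive,v0) N0.N2=(alive,v0) N0.N3=(alive,v1)

Answer: N0=dead,1 N1=alive,0 N2=alive,0 N3=suspect,1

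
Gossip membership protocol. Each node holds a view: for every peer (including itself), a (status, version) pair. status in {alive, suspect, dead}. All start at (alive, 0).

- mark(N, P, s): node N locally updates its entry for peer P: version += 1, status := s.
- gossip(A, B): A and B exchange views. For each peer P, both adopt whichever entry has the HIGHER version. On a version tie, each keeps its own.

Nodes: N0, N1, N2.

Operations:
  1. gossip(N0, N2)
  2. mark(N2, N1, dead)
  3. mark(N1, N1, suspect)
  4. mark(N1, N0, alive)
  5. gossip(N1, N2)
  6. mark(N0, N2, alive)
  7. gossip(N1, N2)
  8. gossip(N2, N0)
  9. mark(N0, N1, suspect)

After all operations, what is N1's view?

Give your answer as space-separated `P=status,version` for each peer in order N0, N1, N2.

Answer: N0=alive,1 N1=suspect,1 N2=alive,0

Derivation:
Op 1: gossip N0<->N2 -> N0.N0=(alive,v0) N0.N1=(alive,v0) N0.N2=(alive,v0) | N2.N0=(alive,v0) N2.N1=(alive,v0) N2.N2=(alive,v0)
Op 2: N2 marks N1=dead -> (dead,v1)
Op 3: N1 marks N1=suspect -> (suspect,v1)
Op 4: N1 marks N0=alive -> (alive,v1)
Op 5: gossip N1<->N2 -> N1.N0=(alive,v1) N1.N1=(suspect,v1) N1.N2=(alive,v0) | N2.N0=(alive,v1) N2.N1=(dead,v1) N2.N2=(alive,v0)
Op 6: N0 marks N2=alive -> (alive,v1)
Op 7: gossip N1<->N2 -> N1.N0=(alive,v1) N1.N1=(suspect,v1) N1.N2=(alive,v0) | N2.N0=(alive,v1) N2.N1=(dead,v1) N2.N2=(alive,v0)
Op 8: gossip N2<->N0 -> N2.N0=(alive,v1) N2.N1=(dead,v1) N2.N2=(alive,v1) | N0.N0=(alive,v1) N0.N1=(dead,v1) N0.N2=(alive,v1)
Op 9: N0 marks N1=suspect -> (suspect,v2)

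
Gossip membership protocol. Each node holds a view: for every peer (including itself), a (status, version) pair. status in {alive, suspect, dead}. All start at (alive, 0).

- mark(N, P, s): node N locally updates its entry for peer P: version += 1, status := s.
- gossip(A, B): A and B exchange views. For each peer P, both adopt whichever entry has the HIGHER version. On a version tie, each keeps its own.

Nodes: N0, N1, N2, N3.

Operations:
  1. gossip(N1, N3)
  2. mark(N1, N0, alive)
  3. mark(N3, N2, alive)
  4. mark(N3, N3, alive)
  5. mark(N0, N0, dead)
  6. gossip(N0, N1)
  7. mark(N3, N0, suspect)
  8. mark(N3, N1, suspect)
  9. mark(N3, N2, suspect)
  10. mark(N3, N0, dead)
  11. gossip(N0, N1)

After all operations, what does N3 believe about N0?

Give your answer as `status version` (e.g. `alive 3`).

Op 1: gossip N1<->N3 -> N1.N0=(alive,v0) N1.N1=(alive,v0) N1.N2=(alive,v0) N1.N3=(alive,v0) | N3.N0=(alive,v0) N3.N1=(alive,v0) N3.N2=(alive,v0) N3.N3=(alive,v0)
Op 2: N1 marks N0=alive -> (alive,v1)
Op 3: N3 marks N2=alive -> (alive,v1)
Op 4: N3 marks N3=alive -> (alive,v1)
Op 5: N0 marks N0=dead -> (dead,v1)
Op 6: gossip N0<->N1 -> N0.N0=(dead,v1) N0.N1=(alive,v0) N0.N2=(alive,v0) N0.N3=(alive,v0) | N1.N0=(alive,v1) N1.N1=(alive,v0) N1.N2=(alive,v0) N1.N3=(alive,v0)
Op 7: N3 marks N0=suspect -> (suspect,v1)
Op 8: N3 marks N1=suspect -> (suspect,v1)
Op 9: N3 marks N2=suspect -> (suspect,v2)
Op 10: N3 marks N0=dead -> (dead,v2)
Op 11: gossip N0<->N1 -> N0.N0=(dead,v1) N0.N1=(alive,v0) N0.N2=(alive,v0) N0.N3=(alive,v0) | N1.N0=(alive,v1) N1.N1=(alive,v0) N1.N2=(alive,v0) N1.N3=(alive,v0)

Answer: dead 2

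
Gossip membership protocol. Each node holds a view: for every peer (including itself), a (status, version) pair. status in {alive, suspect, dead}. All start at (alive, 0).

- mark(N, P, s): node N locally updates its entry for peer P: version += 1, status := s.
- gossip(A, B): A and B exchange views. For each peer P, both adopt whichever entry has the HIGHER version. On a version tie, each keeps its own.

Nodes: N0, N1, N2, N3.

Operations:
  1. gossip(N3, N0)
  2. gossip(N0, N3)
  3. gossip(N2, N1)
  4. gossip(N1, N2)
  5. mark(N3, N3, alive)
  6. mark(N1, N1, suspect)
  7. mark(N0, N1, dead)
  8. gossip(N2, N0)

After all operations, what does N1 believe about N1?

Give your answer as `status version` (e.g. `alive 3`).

Op 1: gossip N3<->N0 -> N3.N0=(alive,v0) N3.N1=(alive,v0) N3.N2=(alive,v0) N3.N3=(alive,v0) | N0.N0=(alive,v0) N0.N1=(alive,v0) N0.N2=(alive,v0) N0.N3=(alive,v0)
Op 2: gossip N0<->N3 -> N0.N0=(alive,v0) N0.N1=(alive,v0) N0.N2=(alive,v0) N0.N3=(alive,v0) | N3.N0=(alive,v0) N3.N1=(alive,v0) N3.N2=(alive,v0) N3.N3=(alive,v0)
Op 3: gossip N2<->N1 -> N2.N0=(alive,v0) N2.N1=(alive,v0) N2.N2=(alive,v0) N2.N3=(alive,v0) | N1.N0=(alive,v0) N1.N1=(alive,v0) N1.N2=(alive,v0) N1.N3=(alive,v0)
Op 4: gossip N1<->N2 -> N1.N0=(alive,v0) N1.N1=(alive,v0) N1.N2=(alive,v0) N1.N3=(alive,v0) | N2.N0=(alive,v0) N2.N1=(alive,v0) N2.N2=(alive,v0) N2.N3=(alive,v0)
Op 5: N3 marks N3=alive -> (alive,v1)
Op 6: N1 marks N1=suspect -> (suspect,v1)
Op 7: N0 marks N1=dead -> (dead,v1)
Op 8: gossip N2<->N0 -> N2.N0=(alive,v0) N2.N1=(dead,v1) N2.N2=(alive,v0) N2.N3=(alive,v0) | N0.N0=(alive,v0) N0.N1=(dead,v1) N0.N2=(alive,v0) N0.N3=(alive,v0)

Answer: suspect 1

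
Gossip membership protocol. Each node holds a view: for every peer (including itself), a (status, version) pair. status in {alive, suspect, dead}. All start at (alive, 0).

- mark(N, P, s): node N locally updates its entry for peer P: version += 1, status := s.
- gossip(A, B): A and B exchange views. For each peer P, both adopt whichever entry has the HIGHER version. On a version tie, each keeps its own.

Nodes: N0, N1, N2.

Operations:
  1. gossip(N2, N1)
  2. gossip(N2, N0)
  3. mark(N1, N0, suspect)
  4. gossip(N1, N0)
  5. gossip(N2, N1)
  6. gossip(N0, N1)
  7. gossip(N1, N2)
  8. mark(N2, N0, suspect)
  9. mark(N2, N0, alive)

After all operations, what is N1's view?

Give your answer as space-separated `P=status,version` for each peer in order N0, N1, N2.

Op 1: gossip N2<->N1 -> N2.N0=(alive,v0) N2.N1=(alive,v0) N2.N2=(alive,v0) | N1.N0=(alive,v0) N1.N1=(alive,v0) N1.N2=(alive,v0)
Op 2: gossip N2<->N0 -> N2.N0=(alive,v0) N2.N1=(alive,v0) N2.N2=(alive,v0) | N0.N0=(alive,v0) N0.N1=(alive,v0) N0.N2=(alive,v0)
Op 3: N1 marks N0=suspect -> (suspect,v1)
Op 4: gossip N1<->N0 -> N1.N0=(suspect,v1) N1.N1=(alive,v0) N1.N2=(alive,v0) | N0.N0=(suspect,v1) N0.N1=(alive,v0) N0.N2=(alive,v0)
Op 5: gossip N2<->N1 -> N2.N0=(suspect,v1) N2.N1=(alive,v0) N2.N2=(alive,v0) | N1.N0=(suspect,v1) N1.N1=(alive,v0) N1.N2=(alive,v0)
Op 6: gossip N0<->N1 -> N0.N0=(suspect,v1) N0.N1=(alive,v0) N0.N2=(alive,v0) | N1.N0=(suspect,v1) N1.N1=(alive,v0) N1.N2=(alive,v0)
Op 7: gossip N1<->N2 -> N1.N0=(suspect,v1) N1.N1=(alive,v0) N1.N2=(alive,v0) | N2.N0=(suspect,v1) N2.N1=(alive,v0) N2.N2=(alive,v0)
Op 8: N2 marks N0=suspect -> (suspect,v2)
Op 9: N2 marks N0=alive -> (alive,v3)

Answer: N0=suspect,1 N1=alive,0 N2=alive,0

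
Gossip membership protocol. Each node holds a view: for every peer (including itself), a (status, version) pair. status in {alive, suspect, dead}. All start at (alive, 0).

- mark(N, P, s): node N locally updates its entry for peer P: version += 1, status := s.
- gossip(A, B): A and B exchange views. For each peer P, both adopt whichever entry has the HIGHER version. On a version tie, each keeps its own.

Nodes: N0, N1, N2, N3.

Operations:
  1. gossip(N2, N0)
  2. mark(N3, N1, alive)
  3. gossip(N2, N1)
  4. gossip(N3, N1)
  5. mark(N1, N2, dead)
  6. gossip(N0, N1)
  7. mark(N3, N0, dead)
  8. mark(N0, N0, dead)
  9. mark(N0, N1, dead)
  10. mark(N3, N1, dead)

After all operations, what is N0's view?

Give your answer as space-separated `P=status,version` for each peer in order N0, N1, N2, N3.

Op 1: gossip N2<->N0 -> N2.N0=(alive,v0) N2.N1=(alive,v0) N2.N2=(alive,v0) N2.N3=(alive,v0) | N0.N0=(alive,v0) N0.N1=(alive,v0) N0.N2=(alive,v0) N0.N3=(alive,v0)
Op 2: N3 marks N1=alive -> (alive,v1)
Op 3: gossip N2<->N1 -> N2.N0=(alive,v0) N2.N1=(alive,v0) N2.N2=(alive,v0) N2.N3=(alive,v0) | N1.N0=(alive,v0) N1.N1=(alive,v0) N1.N2=(alive,v0) N1.N3=(alive,v0)
Op 4: gossip N3<->N1 -> N3.N0=(alive,v0) N3.N1=(alive,v1) N3.N2=(alive,v0) N3.N3=(alive,v0) | N1.N0=(alive,v0) N1.N1=(alive,v1) N1.N2=(alive,v0) N1.N3=(alive,v0)
Op 5: N1 marks N2=dead -> (dead,v1)
Op 6: gossip N0<->N1 -> N0.N0=(alive,v0) N0.N1=(alive,v1) N0.N2=(dead,v1) N0.N3=(alive,v0) | N1.N0=(alive,v0) N1.N1=(alive,v1) N1.N2=(dead,v1) N1.N3=(alive,v0)
Op 7: N3 marks N0=dead -> (dead,v1)
Op 8: N0 marks N0=dead -> (dead,v1)
Op 9: N0 marks N1=dead -> (dead,v2)
Op 10: N3 marks N1=dead -> (dead,v2)

Answer: N0=dead,1 N1=dead,2 N2=dead,1 N3=alive,0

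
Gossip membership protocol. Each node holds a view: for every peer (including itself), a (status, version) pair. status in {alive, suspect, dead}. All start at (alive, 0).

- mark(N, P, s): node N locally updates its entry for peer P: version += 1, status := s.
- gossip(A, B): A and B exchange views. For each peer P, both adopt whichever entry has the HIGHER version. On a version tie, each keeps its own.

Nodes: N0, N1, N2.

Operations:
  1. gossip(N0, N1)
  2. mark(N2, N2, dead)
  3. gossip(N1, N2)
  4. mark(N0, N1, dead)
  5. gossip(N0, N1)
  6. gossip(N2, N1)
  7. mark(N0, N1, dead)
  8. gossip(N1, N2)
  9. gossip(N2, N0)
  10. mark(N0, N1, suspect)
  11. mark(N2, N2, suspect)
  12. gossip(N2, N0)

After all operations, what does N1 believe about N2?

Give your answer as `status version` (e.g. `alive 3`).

Op 1: gossip N0<->N1 -> N0.N0=(alive,v0) N0.N1=(alive,v0) N0.N2=(alive,v0) | N1.N0=(alive,v0) N1.N1=(alive,v0) N1.N2=(alive,v0)
Op 2: N2 marks N2=dead -> (dead,v1)
Op 3: gossip N1<->N2 -> N1.N0=(alive,v0) N1.N1=(alive,v0) N1.N2=(dead,v1) | N2.N0=(alive,v0) N2.N1=(alive,v0) N2.N2=(dead,v1)
Op 4: N0 marks N1=dead -> (dead,v1)
Op 5: gossip N0<->N1 -> N0.N0=(alive,v0) N0.N1=(dead,v1) N0.N2=(dead,v1) | N1.N0=(alive,v0) N1.N1=(dead,v1) N1.N2=(dead,v1)
Op 6: gossip N2<->N1 -> N2.N0=(alive,v0) N2.N1=(dead,v1) N2.N2=(dead,v1) | N1.N0=(alive,v0) N1.N1=(dead,v1) N1.N2=(dead,v1)
Op 7: N0 marks N1=dead -> (dead,v2)
Op 8: gossip N1<->N2 -> N1.N0=(alive,v0) N1.N1=(dead,v1) N1.N2=(dead,v1) | N2.N0=(alive,v0) N2.N1=(dead,v1) N2.N2=(dead,v1)
Op 9: gossip N2<->N0 -> N2.N0=(alive,v0) N2.N1=(dead,v2) N2.N2=(dead,v1) | N0.N0=(alive,v0) N0.N1=(dead,v2) N0.N2=(dead,v1)
Op 10: N0 marks N1=suspect -> (suspect,v3)
Op 11: N2 marks N2=suspect -> (suspect,v2)
Op 12: gossip N2<->N0 -> N2.N0=(alive,v0) N2.N1=(suspect,v3) N2.N2=(suspect,v2) | N0.N0=(alive,v0) N0.N1=(suspect,v3) N0.N2=(suspect,v2)

Answer: dead 1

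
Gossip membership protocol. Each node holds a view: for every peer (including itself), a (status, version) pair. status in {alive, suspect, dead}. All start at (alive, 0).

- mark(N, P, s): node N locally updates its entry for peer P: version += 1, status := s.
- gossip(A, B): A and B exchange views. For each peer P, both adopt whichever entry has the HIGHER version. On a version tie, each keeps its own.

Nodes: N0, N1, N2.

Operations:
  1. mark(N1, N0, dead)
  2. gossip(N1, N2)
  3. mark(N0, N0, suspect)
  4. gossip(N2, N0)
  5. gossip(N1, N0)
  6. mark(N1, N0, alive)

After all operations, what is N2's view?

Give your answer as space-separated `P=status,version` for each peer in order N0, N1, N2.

Answer: N0=dead,1 N1=alive,0 N2=alive,0

Derivation:
Op 1: N1 marks N0=dead -> (dead,v1)
Op 2: gossip N1<->N2 -> N1.N0=(dead,v1) N1.N1=(alive,v0) N1.N2=(alive,v0) | N2.N0=(dead,v1) N2.N1=(alive,v0) N2.N2=(alive,v0)
Op 3: N0 marks N0=suspect -> (suspect,v1)
Op 4: gossip N2<->N0 -> N2.N0=(dead,v1) N2.N1=(alive,v0) N2.N2=(alive,v0) | N0.N0=(suspect,v1) N0.N1=(alive,v0) N0.N2=(alive,v0)
Op 5: gossip N1<->N0 -> N1.N0=(dead,v1) N1.N1=(alive,v0) N1.N2=(alive,v0) | N0.N0=(suspect,v1) N0.N1=(alive,v0) N0.N2=(alive,v0)
Op 6: N1 marks N0=alive -> (alive,v2)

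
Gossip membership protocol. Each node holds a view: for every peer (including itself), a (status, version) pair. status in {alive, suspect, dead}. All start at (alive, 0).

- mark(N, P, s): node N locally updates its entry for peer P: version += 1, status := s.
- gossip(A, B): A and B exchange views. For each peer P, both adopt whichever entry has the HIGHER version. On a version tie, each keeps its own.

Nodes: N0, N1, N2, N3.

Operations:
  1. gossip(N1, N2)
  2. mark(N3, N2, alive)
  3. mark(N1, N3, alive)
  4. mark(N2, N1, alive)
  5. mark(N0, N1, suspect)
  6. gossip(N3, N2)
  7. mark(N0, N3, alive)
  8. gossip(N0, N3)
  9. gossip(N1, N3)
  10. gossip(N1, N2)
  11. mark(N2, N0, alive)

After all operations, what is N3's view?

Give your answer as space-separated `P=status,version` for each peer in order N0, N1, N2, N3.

Answer: N0=alive,0 N1=alive,1 N2=alive,1 N3=alive,1

Derivation:
Op 1: gossip N1<->N2 -> N1.N0=(alive,v0) N1.N1=(alive,v0) N1.N2=(alive,v0) N1.N3=(alive,v0) | N2.N0=(alive,v0) N2.N1=(alive,v0) N2.N2=(alive,v0) N2.N3=(alive,v0)
Op 2: N3 marks N2=alive -> (alive,v1)
Op 3: N1 marks N3=alive -> (alive,v1)
Op 4: N2 marks N1=alive -> (alive,v1)
Op 5: N0 marks N1=suspect -> (suspect,v1)
Op 6: gossip N3<->N2 -> N3.N0=(alive,v0) N3.N1=(alive,v1) N3.N2=(alive,v1) N3.N3=(alive,v0) | N2.N0=(alive,v0) N2.N1=(alive,v1) N2.N2=(alive,v1) N2.N3=(alive,v0)
Op 7: N0 marks N3=alive -> (alive,v1)
Op 8: gossip N0<->N3 -> N0.N0=(alive,v0) N0.N1=(suspect,v1) N0.N2=(alive,v1) N0.N3=(alive,v1) | N3.N0=(alive,v0) N3.N1=(alive,v1) N3.N2=(alive,v1) N3.N3=(alive,v1)
Op 9: gossip N1<->N3 -> N1.N0=(alive,v0) N1.N1=(alive,v1) N1.N2=(alive,v1) N1.N3=(alive,v1) | N3.N0=(alive,v0) N3.N1=(alive,v1) N3.N2=(alive,v1) N3.N3=(alive,v1)
Op 10: gossip N1<->N2 -> N1.N0=(alive,v0) N1.N1=(alive,v1) N1.N2=(alive,v1) N1.N3=(alive,v1) | N2.N0=(alive,v0) N2.N1=(alive,v1) N2.N2=(alive,v1) N2.N3=(alive,v1)
Op 11: N2 marks N0=alive -> (alive,v1)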